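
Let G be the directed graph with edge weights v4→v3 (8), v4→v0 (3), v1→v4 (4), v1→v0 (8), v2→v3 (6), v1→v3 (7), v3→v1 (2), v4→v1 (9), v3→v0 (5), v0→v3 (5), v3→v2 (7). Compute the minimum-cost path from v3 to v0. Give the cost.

Routes from v3 to v0:
v3-v1-v0: 2 + 8 = 10
v3-v1-v4-v0: 2 + 4 + 3 = 9
v3-v0: 5
The minimum is 5.

5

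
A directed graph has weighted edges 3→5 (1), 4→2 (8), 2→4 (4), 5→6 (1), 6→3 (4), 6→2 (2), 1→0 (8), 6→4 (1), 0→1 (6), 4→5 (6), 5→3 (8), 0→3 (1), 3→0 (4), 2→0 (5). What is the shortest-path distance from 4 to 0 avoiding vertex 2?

15

Paths from 4 to 0 avoiding 2:
4 - 5 - 6 - 3 - 0: 6 + 1 + 4 + 4 = 15
4 - 5 - 3 - 0: 6 + 8 + 4 = 18
Best route has total 15.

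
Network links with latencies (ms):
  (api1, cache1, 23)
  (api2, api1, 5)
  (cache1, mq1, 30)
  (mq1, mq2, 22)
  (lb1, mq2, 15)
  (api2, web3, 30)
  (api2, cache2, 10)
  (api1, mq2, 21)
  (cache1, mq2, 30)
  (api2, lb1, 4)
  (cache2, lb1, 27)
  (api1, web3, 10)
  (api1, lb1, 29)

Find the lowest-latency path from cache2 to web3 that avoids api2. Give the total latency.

66

A few of the cache2→web3 routes:
cache2-lb1-mq2-cache1-api1-web3: 27 + 15 + 30 + 23 + 10 = 105
cache2-lb1-mq2-api1-web3: 27 + 15 + 21 + 10 = 73
cache2-lb1-api1-web3: 27 + 29 + 10 = 66
Best route has total 66 ms.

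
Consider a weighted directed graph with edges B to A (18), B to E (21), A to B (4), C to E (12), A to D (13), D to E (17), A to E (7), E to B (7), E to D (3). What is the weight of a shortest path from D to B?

24

Routes from D to B:
D - E - B: 17 + 7 = 24
Best route has total 24.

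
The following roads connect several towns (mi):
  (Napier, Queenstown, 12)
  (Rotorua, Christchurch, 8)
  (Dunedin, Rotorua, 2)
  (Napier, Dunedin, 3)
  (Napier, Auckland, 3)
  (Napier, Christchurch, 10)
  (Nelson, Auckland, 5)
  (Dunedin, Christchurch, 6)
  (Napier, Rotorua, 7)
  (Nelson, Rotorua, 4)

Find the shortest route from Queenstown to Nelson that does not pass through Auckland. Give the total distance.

21

Routes from Queenstown to Nelson avoiding Auckland:
Queenstown-Napier-Christchurch-Dunedin-Rotorua-Nelson: 12 + 10 + 6 + 2 + 4 = 34
Queenstown-Napier-Rotorua-Nelson: 12 + 7 + 4 = 23
Queenstown-Napier-Christchurch-Rotorua-Nelson: 12 + 10 + 8 + 4 = 34
Queenstown-Napier-Dunedin-Christchurch-Rotorua-Nelson: 12 + 3 + 6 + 8 + 4 = 33
Queenstown-Napier-Dunedin-Rotorua-Nelson: 12 + 3 + 2 + 4 = 21
Shortest: 21 mi.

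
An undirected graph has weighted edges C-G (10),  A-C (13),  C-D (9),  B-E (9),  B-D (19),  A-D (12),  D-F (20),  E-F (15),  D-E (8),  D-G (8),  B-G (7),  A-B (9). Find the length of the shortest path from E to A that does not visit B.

Some routes from E to A avoiding B:
E-D-G-C-A: 8 + 8 + 10 + 13 = 39
E-D-C-A: 8 + 9 + 13 = 30
E-F-D-A: 15 + 20 + 12 = 47
E-D-A: 8 + 12 = 20
Shortest: 20.

20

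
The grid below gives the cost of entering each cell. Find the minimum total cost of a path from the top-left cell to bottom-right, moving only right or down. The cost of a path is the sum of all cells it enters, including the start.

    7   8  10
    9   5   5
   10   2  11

Cheapest: (0,0) → (0,1) → (1,1) → (2,1) → (2,2)
  7 + 8 + 5 + 2 + 11 = 33
(Top row then right column would cost 41.)

33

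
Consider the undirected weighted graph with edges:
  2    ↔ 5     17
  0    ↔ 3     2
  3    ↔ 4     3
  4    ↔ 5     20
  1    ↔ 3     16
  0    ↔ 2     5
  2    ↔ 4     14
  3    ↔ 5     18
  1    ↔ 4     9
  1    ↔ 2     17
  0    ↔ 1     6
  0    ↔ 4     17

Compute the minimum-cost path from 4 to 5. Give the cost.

20

A few of the 4→5 routes:
4 - 3 - 0 - 2 - 5: 3 + 2 + 5 + 17 = 27
4 - 2 - 5: 14 + 17 = 31
4 - 3 - 5: 3 + 18 = 21
4 - 5: 20
Best route has total 20.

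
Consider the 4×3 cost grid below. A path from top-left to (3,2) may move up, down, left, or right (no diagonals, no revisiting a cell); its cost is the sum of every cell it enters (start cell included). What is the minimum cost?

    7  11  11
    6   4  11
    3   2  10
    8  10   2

Path (0,0)→(1,0)→(2,0)→(2,1)→(2,2)→(3,2): 7 + 6 + 3 + 2 + 10 + 2 = 30.

30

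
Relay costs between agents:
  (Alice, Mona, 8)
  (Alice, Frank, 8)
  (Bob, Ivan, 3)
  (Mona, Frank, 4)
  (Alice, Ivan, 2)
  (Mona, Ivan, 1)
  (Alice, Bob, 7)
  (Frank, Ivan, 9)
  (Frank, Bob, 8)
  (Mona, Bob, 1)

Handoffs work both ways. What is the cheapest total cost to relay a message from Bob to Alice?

Comparing a few candidate routes:
Bob→Alice: 7
Bob→Ivan→Mona→Alice: 3 + 1 + 8 = 12
Bob→Mona→Alice: 1 + 8 = 9
Bob→Ivan→Alice: 3 + 2 = 5
Bob→Mona→Ivan→Alice: 1 + 1 + 2 = 4
The minimum is 4.

4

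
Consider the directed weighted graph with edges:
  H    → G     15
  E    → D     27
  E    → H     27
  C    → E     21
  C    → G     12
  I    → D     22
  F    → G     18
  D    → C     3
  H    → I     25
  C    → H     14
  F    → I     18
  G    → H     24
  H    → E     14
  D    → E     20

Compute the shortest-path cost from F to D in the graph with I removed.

Paths from F to D avoiding I:
F-G-H-E-D: 18 + 24 + 14 + 27 = 83
Best route has total 83.

83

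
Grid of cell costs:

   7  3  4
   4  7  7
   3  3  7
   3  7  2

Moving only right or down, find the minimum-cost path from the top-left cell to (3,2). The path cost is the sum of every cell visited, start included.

Cheapest: (0,0) (1,0) (2,0) (2,1) (2,2) (3,2)
  7 + 4 + 3 + 3 + 7 + 2 = 26
For comparison, the top-then-right route costs 30.

26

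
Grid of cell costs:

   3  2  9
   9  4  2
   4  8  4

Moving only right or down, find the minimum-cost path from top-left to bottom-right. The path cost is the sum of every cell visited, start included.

Path (0,0) -> (0,1) -> (1,1) -> (1,2) -> (2,2): 3 + 2 + 4 + 2 + 4 = 15.
(Top row then right column would cost 20.)

15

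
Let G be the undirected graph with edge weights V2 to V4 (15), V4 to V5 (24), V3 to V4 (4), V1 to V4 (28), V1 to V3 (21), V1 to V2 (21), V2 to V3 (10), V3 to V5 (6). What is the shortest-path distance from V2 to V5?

16

Checking several routes:
V2→V4→V5: 15 + 24 = 39
V2→V3→V5: 10 + 6 = 16
V2→V3→V4→V5: 10 + 4 + 24 = 38
V2→V4→V3→V5: 15 + 4 + 6 = 25
Shortest: 16.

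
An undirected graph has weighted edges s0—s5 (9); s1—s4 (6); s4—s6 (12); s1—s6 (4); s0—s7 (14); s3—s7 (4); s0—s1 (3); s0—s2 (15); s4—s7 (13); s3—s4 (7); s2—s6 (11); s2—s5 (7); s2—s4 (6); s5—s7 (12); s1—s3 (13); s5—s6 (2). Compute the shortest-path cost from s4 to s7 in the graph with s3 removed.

Comparing a few candidate routes:
s4→s1→s6→s5→s7: 6 + 4 + 2 + 12 = 24
s4→s7: 13
s4→s2→s5→s7: 6 + 7 + 12 = 25
s4→s1→s0→s7: 6 + 3 + 14 = 23
s4→s1→s0→s5→s7: 6 + 3 + 9 + 12 = 30
s4→s6→s5→s7: 12 + 2 + 12 = 26
The minimum is 13.

13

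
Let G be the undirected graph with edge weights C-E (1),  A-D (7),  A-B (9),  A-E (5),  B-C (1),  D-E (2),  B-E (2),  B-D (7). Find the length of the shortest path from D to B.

Comparing a few candidate routes:
D → E → C → B: 2 + 1 + 1 = 4
D → B: 7
D → E → B: 2 + 2 = 4
D → A → E → B: 7 + 5 + 2 = 14
D → A → E → C → B: 7 + 5 + 1 + 1 = 14
Best route has total 4.

4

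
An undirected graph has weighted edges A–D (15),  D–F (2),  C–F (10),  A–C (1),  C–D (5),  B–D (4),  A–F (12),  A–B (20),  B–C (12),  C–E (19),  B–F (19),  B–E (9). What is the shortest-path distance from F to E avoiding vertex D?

28

Checking several routes:
F → C → E: 10 + 19 = 29
F → C → B → E: 10 + 12 + 9 = 31
F → A → C → E: 12 + 1 + 19 = 32
F → A → C → B → E: 12 + 1 + 12 + 9 = 34
F → B → E: 19 + 9 = 28
Shortest: 28.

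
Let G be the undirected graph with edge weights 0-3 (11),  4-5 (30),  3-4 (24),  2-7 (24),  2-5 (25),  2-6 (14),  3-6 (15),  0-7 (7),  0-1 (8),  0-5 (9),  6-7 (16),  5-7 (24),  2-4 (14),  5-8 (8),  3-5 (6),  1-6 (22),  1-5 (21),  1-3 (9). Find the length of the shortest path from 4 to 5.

A few of the 4→5 routes:
4 -> 3 -> 5: 24 + 6 = 30
4 -> 2 -> 6 -> 3 -> 5: 14 + 14 + 15 + 6 = 49
4 -> 2 -> 5: 14 + 25 = 39
4 -> 5: 30
4 -> 3 -> 0 -> 5: 24 + 11 + 9 = 44
Best route has total 30.

30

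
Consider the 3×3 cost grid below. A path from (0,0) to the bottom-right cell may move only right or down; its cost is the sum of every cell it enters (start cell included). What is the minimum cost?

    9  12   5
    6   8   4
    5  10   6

33

Cheapest: [0,0] → [1,0] → [1,1] → [1,2] → [2,2]
  9 + 6 + 8 + 4 + 6 = 33
For comparison, the top-then-right route costs 36.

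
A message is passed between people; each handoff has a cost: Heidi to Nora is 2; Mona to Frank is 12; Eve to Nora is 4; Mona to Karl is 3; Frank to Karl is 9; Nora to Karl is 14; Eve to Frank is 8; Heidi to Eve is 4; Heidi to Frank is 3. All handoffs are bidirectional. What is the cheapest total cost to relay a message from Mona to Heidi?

A few of the Mona→Heidi routes:
Mona → Karl → Nora → Heidi: 3 + 14 + 2 = 19
Mona → Frank → Heidi: 12 + 3 = 15
Mona → Karl → Frank → Heidi: 3 + 9 + 3 = 15
Mona → Frank → Eve → Heidi: 12 + 8 + 4 = 24
Shortest: 15.

15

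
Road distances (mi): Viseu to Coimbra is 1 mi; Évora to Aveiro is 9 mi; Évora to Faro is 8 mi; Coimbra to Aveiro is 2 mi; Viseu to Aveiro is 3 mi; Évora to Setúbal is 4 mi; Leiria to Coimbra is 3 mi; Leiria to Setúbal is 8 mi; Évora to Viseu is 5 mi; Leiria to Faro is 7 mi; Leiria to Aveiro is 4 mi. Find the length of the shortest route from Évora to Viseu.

5

Comparing a few candidate routes:
Évora→Viseu: 5
Évora→Aveiro→Coimbra→Viseu: 9 + 2 + 1 = 12
Évora→Aveiro→Viseu: 9 + 3 = 12
Évora→Setúbal→Leiria→Coimbra→Viseu: 4 + 8 + 3 + 1 = 16
Best route has total 5 mi.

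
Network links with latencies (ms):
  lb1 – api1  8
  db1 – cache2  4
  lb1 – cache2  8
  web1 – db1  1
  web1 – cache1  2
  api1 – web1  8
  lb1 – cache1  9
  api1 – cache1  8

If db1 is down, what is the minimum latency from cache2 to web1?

19

Routes from cache2 to web1 avoiding db1:
cache2 → lb1 → cache1 → web1: 8 + 9 + 2 = 19
cache2 → lb1 → api1 → cache1 → web1: 8 + 8 + 8 + 2 = 26
cache2 → lb1 → cache1 → api1 → web1: 8 + 9 + 8 + 8 = 33
cache2 → lb1 → api1 → web1: 8 + 8 + 8 = 24
Shortest: 19 ms.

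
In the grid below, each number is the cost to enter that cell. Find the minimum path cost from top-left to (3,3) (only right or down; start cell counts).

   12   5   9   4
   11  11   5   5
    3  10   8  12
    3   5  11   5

Path r0c0 r1c0 r2c0 r3c0 r3c1 r3c2 r3c3: 12 + 11 + 3 + 3 + 5 + 11 + 5 = 50.
(Top row then right column would cost 52.)

50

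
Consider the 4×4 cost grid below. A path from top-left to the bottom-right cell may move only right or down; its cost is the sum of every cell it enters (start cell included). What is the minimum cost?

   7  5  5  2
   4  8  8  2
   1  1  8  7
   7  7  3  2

One optimal route is (0,0) → (1,0) → (2,0) → (2,1) → (3,1) → (3,2) → (3,3).
Its cost is 7 + 4 + 1 + 1 + 7 + 3 + 2 = 25.

25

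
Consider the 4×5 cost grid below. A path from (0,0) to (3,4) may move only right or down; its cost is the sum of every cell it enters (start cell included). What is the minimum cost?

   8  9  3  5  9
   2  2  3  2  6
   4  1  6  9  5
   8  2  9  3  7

34

Best path: (0,0) → (1,0) → (1,1) → (2,1) → (3,1) → (3,2) → (3,3) → (3,4)
Cost: 8 + 2 + 2 + 1 + 2 + 9 + 3 + 7 = 34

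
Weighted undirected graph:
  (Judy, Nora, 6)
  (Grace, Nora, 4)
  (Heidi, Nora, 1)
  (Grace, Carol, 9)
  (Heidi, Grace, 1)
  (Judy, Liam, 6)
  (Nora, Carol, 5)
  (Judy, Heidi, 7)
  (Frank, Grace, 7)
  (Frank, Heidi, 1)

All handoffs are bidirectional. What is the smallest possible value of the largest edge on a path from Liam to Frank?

6

Some routes from Liam to Frank:
Liam→Judy→Nora→Heidi→Frank: max(6, 6, 1, 1) = 6
Liam→Judy→Nora→Grace→Heidi→Frank: max(6, 6, 4, 1, 1) = 6
Liam→Judy→Nora→Grace→Frank: max(6, 6, 4, 7) = 7
Smallest bottleneck: 6.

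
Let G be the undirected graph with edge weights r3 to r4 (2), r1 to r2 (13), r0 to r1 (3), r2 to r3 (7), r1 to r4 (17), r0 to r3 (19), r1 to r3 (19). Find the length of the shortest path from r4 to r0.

Paths from r4 to r0:
r4 -> r1 -> r0: 17 + 3 = 20
r4 -> r1 -> r3 -> r0: 17 + 19 + 19 = 55
r4 -> r3 -> r0: 2 + 19 = 21
r4 -> r3 -> r1 -> r0: 2 + 19 + 3 = 24
r4 -> r3 -> r2 -> r1 -> r0: 2 + 7 + 13 + 3 = 25
r4 -> r1 -> r2 -> r3 -> r0: 17 + 13 + 7 + 19 = 56
Shortest: 20.

20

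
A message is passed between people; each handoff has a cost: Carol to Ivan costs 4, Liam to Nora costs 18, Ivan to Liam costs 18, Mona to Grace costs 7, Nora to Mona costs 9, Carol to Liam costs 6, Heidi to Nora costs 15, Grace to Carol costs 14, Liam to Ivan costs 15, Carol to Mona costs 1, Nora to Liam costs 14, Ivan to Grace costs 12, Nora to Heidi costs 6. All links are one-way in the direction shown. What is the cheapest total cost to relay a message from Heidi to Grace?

31

Routes from Heidi to Grace:
Heidi - Nora - Mona - Grace: 15 + 9 + 7 = 31
Heidi - Nora - Liam - Ivan - Grace: 15 + 14 + 15 + 12 = 56
The minimum is 31.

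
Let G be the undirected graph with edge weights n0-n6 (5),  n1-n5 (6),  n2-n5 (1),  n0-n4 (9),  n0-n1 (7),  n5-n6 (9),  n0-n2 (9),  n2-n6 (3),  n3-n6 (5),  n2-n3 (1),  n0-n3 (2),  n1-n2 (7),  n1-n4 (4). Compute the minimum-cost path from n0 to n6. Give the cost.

Comparing a few candidate routes:
n0 -> n2 -> n6: 9 + 3 = 12
n0 -> n3 -> n2 -> n5 -> n6: 2 + 1 + 1 + 9 = 13
n0 -> n3 -> n2 -> n6: 2 + 1 + 3 = 6
n0 -> n6: 5
n0 -> n2 -> n3 -> n6: 9 + 1 + 5 = 15
n0 -> n3 -> n6: 2 + 5 = 7
Best route has total 5.

5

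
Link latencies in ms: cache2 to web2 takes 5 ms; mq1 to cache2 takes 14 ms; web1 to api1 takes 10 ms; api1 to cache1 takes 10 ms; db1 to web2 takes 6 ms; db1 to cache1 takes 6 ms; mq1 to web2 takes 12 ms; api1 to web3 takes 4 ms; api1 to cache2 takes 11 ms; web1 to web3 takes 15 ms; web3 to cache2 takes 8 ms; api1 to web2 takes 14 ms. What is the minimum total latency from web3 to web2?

13

Checking several routes:
web3→api1→web2: 4 + 14 = 18
web3→api1→cache2→web2: 4 + 11 + 5 = 20
web3→api1→cache1→db1→web2: 4 + 10 + 6 + 6 = 26
web3→cache2→web2: 8 + 5 = 13
web3→cache2→api1→web2: 8 + 11 + 14 = 33
The minimum is 13 ms.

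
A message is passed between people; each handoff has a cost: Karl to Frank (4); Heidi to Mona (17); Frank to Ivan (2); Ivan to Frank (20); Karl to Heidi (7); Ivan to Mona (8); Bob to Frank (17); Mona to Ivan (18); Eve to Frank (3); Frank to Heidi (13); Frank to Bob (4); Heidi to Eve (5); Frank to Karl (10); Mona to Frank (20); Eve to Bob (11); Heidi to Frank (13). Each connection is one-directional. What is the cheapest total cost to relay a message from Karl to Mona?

Comparing a few candidate routes:
Karl → Frank → Ivan → Mona: 4 + 2 + 8 = 14
Karl → Frank → Heidi → Mona: 4 + 13 + 17 = 34
Karl → Heidi → Frank → Ivan → Mona: 7 + 13 + 2 + 8 = 30
Karl → Heidi → Eve → Frank → Ivan → Mona: 7 + 5 + 3 + 2 + 8 = 25
Karl → Heidi → Mona: 7 + 17 = 24
Shortest: 14.

14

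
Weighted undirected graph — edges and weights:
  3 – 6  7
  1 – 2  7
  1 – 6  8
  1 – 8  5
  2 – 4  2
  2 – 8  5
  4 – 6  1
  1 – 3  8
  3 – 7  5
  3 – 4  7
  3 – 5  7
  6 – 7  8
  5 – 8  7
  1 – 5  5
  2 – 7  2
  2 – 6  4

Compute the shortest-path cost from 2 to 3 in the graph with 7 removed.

Checking several routes:
2 -> 6 -> 4 -> 3: 4 + 1 + 7 = 12
2 -> 4 -> 3: 2 + 7 = 9
2 -> 4 -> 6 -> 3: 2 + 1 + 7 = 10
2 -> 6 -> 3: 4 + 7 = 11
Best route has total 9.

9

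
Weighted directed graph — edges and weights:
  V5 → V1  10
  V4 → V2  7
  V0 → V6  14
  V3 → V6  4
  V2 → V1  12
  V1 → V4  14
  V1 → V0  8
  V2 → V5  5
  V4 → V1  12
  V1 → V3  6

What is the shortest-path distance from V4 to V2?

7

Routes from V4 to V2:
V4 - V2: 7
Shortest: 7.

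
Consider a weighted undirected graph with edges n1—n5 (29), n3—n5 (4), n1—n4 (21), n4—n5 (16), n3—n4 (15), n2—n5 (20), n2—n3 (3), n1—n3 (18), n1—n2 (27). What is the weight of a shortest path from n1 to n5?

Checking several routes:
n1 → n4 → n5: 21 + 16 = 37
n1 → n3 → n5: 18 + 4 = 22
n1 → n2 → n3 → n5: 27 + 3 + 4 = 34
n1 → n4 → n3 → n5: 21 + 15 + 4 = 40
n1 → n5: 29
Best route has total 22.

22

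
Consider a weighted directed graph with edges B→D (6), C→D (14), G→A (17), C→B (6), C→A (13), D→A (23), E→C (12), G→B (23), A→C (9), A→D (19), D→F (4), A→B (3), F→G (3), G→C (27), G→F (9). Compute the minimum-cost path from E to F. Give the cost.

A few of the E→F routes:
E→C→A→B→D→F: 12 + 13 + 3 + 6 + 4 = 38
E→C→B→D→F: 12 + 6 + 6 + 4 = 28
E→C→D→F: 12 + 14 + 4 = 30
Shortest: 28.

28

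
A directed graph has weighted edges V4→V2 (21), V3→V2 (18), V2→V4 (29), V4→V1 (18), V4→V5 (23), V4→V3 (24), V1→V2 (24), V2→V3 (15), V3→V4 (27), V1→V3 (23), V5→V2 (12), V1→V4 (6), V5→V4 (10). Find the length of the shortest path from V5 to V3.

27

Comparing a few candidate routes:
V5 - V2 - V4 - V3: 12 + 29 + 24 = 65
V5 - V2 - V3: 12 + 15 = 27
V5 - V4 - V3: 10 + 24 = 34
V5 - V4 - V2 - V3: 10 + 21 + 15 = 46
V5 - V4 - V1 - V3: 10 + 18 + 23 = 51
The minimum is 27.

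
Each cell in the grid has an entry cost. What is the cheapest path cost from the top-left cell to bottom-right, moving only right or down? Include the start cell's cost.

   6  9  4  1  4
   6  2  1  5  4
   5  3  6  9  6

30

Take r0c0 → r1c0 → r1c1 → r1c2 → r1c3 → r1c4 → r2c4 for a total of 6 + 6 + 2 + 1 + 5 + 4 + 6 = 30.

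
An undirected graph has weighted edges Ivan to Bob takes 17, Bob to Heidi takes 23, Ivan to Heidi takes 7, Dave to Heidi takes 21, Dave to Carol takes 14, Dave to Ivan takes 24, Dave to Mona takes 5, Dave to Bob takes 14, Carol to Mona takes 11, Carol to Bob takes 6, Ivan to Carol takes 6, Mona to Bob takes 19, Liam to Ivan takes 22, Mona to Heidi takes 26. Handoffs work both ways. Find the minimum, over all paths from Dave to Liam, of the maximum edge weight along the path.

Some routes from Dave to Liam:
Dave - Carol - Mona - Bob - Ivan - Liam: max(14, 11, 19, 17, 22) = 22
Dave - Bob - Mona - Carol - Ivan - Liam: max(14, 19, 11, 6, 22) = 22
Dave - Bob - Ivan - Liam: max(14, 17, 22) = 22
Dave - Carol - Bob - Ivan - Liam: max(14, 6, 17, 22) = 22
Dave - Bob - Carol - Ivan - Liam: max(14, 6, 6, 22) = 22
Smallest bottleneck: 22.

22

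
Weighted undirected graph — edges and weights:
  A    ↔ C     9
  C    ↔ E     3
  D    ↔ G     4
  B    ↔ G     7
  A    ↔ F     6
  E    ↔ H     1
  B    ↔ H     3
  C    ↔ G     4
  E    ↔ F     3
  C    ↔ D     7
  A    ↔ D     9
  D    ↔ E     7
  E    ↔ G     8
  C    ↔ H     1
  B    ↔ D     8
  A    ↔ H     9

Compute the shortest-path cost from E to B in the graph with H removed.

14

Comparing a few candidate routes:
E → C → G → B: 3 + 4 + 7 = 14
E → D → B: 7 + 8 = 15
E → G → B: 8 + 7 = 15
E → D → G → B: 7 + 4 + 7 = 18
Shortest: 14.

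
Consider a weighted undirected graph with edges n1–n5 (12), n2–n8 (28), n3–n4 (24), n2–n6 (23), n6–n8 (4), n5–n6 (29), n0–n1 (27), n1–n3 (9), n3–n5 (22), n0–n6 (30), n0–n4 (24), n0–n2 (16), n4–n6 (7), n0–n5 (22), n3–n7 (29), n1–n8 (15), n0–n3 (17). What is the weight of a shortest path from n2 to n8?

27

A few of the n2→n8 routes:
n2 -> n6 -> n8: 23 + 4 = 27
n2 -> n8: 28
n2 -> n0 -> n6 -> n8: 16 + 30 + 4 = 50
The minimum is 27.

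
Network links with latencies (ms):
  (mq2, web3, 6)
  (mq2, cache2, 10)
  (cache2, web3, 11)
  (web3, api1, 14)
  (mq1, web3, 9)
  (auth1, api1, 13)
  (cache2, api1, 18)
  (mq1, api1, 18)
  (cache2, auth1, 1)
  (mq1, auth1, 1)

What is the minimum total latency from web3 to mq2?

6

A few of the web3→mq2 routes:
web3 - api1 - cache2 - mq2: 14 + 18 + 10 = 42
web3 - api1 - auth1 - cache2 - mq2: 14 + 13 + 1 + 10 = 38
web3 - mq2: 6
web3 - cache2 - mq2: 11 + 10 = 21
web3 - mq1 - auth1 - cache2 - mq2: 9 + 1 + 1 + 10 = 21
Best route has total 6 ms.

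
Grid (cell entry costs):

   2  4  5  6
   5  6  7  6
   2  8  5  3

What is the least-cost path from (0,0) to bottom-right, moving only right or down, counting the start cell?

25

Best path: r0c0 r1c0 r2c0 r2c1 r2c2 r2c3
Cost: 2 + 5 + 2 + 8 + 5 + 3 = 25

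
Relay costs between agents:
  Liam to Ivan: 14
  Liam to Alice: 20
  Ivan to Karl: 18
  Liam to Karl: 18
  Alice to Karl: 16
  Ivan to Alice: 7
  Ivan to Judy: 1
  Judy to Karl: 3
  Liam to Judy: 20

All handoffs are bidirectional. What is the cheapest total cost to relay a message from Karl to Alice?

11

Checking several routes:
Karl → Alice: 16
Karl → Ivan → Alice: 18 + 7 = 25
Karl → Judy → Ivan → Alice: 3 + 1 + 7 = 11
The minimum is 11.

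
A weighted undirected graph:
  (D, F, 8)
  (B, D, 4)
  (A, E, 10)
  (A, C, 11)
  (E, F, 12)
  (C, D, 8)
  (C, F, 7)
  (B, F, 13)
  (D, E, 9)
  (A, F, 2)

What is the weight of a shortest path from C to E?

A few of the C→E routes:
C-A-E: 11 + 10 = 21
C-F-E: 7 + 12 = 19
C-F-A-E: 7 + 2 + 10 = 19
C-D-E: 8 + 9 = 17
Shortest: 17.

17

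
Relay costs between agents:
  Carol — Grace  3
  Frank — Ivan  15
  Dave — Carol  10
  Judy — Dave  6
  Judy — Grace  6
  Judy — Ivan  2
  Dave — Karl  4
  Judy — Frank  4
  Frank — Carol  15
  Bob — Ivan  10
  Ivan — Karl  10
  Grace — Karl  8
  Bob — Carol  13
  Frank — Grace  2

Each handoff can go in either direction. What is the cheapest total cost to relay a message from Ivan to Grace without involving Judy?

17

Some routes from Ivan to Grace avoiding Judy:
Ivan→Frank→Carol→Grace: 15 + 15 + 3 = 33
Ivan→Karl→Grace: 10 + 8 = 18
Ivan→Bob→Carol→Grace: 10 + 13 + 3 = 26
Ivan→Frank→Grace: 15 + 2 = 17
Ivan→Karl→Dave→Carol→Grace: 10 + 4 + 10 + 3 = 27
Best route has total 17.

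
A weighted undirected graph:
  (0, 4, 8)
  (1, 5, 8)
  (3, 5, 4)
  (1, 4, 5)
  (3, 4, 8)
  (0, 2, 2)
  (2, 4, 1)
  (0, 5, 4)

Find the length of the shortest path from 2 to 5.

6

Some routes from 2 to 5:
2 -> 0 -> 5: 2 + 4 = 6
2 -> 0 -> 4 -> 3 -> 5: 2 + 8 + 8 + 4 = 22
2 -> 4 -> 0 -> 5: 1 + 8 + 4 = 13
2 -> 4 -> 3 -> 5: 1 + 8 + 4 = 13
2 -> 4 -> 1 -> 5: 1 + 5 + 8 = 14
Best route has total 6.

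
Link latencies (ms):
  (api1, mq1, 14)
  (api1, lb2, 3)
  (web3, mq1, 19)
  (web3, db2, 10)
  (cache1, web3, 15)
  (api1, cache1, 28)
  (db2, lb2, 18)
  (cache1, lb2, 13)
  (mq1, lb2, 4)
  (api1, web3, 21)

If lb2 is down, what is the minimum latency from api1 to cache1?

28

Routes from api1 to cache1 avoiding lb2:
api1 -> web3 -> cache1: 21 + 15 = 36
api1 -> mq1 -> web3 -> cache1: 14 + 19 + 15 = 48
api1 -> cache1: 28
Best route has total 28 ms.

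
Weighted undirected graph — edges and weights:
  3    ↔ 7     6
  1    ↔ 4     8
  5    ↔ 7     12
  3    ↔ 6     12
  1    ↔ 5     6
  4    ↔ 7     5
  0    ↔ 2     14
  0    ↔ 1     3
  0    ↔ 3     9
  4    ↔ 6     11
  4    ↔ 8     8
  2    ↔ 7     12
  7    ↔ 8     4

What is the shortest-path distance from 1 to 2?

Checking several routes:
1 - 0 - 3 - 7 - 2: 3 + 9 + 6 + 12 = 30
1 - 4 - 8 - 7 - 2: 8 + 8 + 4 + 12 = 32
1 - 4 - 7 - 3 - 0 - 2: 8 + 5 + 6 + 9 + 14 = 42
1 - 5 - 7 - 2: 6 + 12 + 12 = 30
1 - 0 - 2: 3 + 14 = 17
1 - 4 - 7 - 2: 8 + 5 + 12 = 25
Shortest: 17.

17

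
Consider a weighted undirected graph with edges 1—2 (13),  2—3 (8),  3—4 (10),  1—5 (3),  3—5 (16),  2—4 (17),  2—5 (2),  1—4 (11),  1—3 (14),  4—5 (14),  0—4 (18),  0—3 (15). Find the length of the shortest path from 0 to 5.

25

A few of the 0→5 routes:
0 -> 3 -> 5: 15 + 16 = 31
0 -> 4 -> 1 -> 5: 18 + 11 + 3 = 32
0 -> 3 -> 2 -> 5: 15 + 8 + 2 = 25
The minimum is 25.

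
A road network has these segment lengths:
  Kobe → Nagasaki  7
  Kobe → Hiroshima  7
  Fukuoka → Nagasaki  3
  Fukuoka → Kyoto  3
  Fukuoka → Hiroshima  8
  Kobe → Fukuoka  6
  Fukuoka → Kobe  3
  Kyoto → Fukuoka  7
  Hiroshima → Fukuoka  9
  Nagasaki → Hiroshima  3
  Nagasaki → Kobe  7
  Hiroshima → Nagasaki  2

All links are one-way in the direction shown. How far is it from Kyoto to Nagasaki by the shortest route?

Paths from Kyoto to Nagasaki:
Kyoto → Fukuoka → Kobe → Hiroshima → Nagasaki: 7 + 3 + 7 + 2 = 19
Kyoto → Fukuoka → Hiroshima → Nagasaki: 7 + 8 + 2 = 17
Kyoto → Fukuoka → Nagasaki: 7 + 3 = 10
Kyoto → Fukuoka → Kobe → Nagasaki: 7 + 3 + 7 = 17
The minimum is 10.

10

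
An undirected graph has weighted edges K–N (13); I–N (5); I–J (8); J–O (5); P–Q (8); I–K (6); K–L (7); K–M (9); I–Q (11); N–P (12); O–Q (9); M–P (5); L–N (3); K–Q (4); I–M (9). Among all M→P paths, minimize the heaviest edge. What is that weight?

A few of the M→P routes:
M → P: max(5) = 5
M → K → I → J → O → Q → P: max(9, 6, 8, 5, 9, 8) = 9
M → I → J → O → Q → P: max(9, 8, 5, 9, 8) = 9
M → I → K → Q → P: max(9, 6, 4, 8) = 9
M → I → N → L → K → Q → P: max(9, 5, 3, 7, 4, 8) = 9
M → K → Q → P: max(9, 4, 8) = 9
Best route has worst link 5.

5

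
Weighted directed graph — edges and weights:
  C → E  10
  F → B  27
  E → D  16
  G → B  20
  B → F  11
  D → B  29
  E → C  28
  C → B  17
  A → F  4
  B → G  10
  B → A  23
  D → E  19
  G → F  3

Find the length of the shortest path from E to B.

Routes from E to B:
E→C→B: 28 + 17 = 45
E→D→B: 16 + 29 = 45
The minimum is 45.

45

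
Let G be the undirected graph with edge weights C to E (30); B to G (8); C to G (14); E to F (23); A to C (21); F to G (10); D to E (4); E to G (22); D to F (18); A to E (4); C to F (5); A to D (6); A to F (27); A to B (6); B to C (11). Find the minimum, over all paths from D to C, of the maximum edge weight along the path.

Some routes from D to C:
D→E→A→B→C: max(4, 4, 6, 11) = 11
D→A→B→C: max(6, 6, 11) = 11
D→E→A→B→G→F→C: max(4, 4, 6, 8, 10, 5) = 10
D→A→B→G→F→C: max(6, 6, 8, 10, 5) = 10
D→E→A→B→G→C: max(4, 4, 6, 8, 14) = 14
D→A→B→G→C: max(6, 6, 8, 14) = 14
The minimum achievable maximum is 10.

10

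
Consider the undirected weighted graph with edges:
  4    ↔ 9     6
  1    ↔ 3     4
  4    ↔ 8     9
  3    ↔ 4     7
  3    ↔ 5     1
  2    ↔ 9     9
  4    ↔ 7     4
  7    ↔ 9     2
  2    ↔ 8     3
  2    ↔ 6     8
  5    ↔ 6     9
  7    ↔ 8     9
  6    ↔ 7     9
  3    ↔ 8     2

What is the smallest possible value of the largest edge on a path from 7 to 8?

7

Some routes from 7 to 8:
7→6→5→3→4→8: max(9, 9, 1, 7, 9) = 9
7→9→4→3→8: max(2, 6, 7, 2) = 7
7→8: max(9) = 9
7→4→3→8: max(4, 7, 2) = 7
7→6→5→3→8: max(9, 9, 1, 2) = 9
The minimum achievable maximum is 7.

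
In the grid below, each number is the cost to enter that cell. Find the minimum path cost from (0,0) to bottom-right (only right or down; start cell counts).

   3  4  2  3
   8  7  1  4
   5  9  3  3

16

Path [0,0]→[0,1]→[0,2]→[1,2]→[2,2]→[2,3]: 3 + 4 + 2 + 1 + 3 + 3 = 16.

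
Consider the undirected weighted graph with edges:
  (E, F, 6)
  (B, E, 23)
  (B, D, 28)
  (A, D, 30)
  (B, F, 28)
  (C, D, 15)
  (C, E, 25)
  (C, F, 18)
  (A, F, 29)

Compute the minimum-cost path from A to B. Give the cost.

Some routes from A to B:
A→D→B: 30 + 28 = 58
A→F→E→B: 29 + 6 + 23 = 58
A→F→B: 29 + 28 = 57
Shortest: 57.

57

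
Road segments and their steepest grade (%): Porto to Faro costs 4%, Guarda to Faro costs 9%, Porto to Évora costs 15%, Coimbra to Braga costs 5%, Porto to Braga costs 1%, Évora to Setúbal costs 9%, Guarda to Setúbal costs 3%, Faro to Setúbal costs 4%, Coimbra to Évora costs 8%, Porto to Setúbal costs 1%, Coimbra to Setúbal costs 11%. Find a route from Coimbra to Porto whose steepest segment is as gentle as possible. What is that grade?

A few of the Coimbra→Porto routes:
Coimbra→Braga→Porto: max(5, 1) = 5
Coimbra→Évora→Setúbal→Faro→Porto: max(8, 9, 4, 4) = 9
Coimbra→Évora→Setúbal→Porto: max(8, 9, 1) = 9
Coimbra→Évora→Setúbal→Guarda→Faro→Porto: max(8, 9, 3, 9, 4) = 9
Best route has worst link 5%.

5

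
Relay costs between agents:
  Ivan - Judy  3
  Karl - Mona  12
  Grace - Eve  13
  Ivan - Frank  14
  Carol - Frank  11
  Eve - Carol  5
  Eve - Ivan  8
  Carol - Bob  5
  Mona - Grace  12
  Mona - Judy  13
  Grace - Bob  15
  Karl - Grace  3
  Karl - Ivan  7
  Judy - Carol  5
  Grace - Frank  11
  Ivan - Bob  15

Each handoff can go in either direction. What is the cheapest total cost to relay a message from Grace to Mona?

Checking several routes:
Grace-Karl-Mona: 3 + 12 = 15
Grace-Karl-Ivan-Judy-Mona: 3 + 7 + 3 + 13 = 26
Grace-Mona: 12
Best route has total 12.

12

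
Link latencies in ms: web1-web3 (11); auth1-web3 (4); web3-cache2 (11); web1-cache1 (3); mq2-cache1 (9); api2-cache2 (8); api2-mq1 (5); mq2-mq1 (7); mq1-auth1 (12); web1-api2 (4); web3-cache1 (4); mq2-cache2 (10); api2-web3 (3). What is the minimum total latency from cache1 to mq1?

12

Comparing a few candidate routes:
cache1-web3-api2-mq1: 4 + 3 + 5 = 12
cache1-mq2-mq1: 9 + 7 = 16
cache1-web1-api2-mq1: 3 + 4 + 5 = 12
cache1-web3-auth1-mq1: 4 + 4 + 12 = 20
Best route has total 12 ms.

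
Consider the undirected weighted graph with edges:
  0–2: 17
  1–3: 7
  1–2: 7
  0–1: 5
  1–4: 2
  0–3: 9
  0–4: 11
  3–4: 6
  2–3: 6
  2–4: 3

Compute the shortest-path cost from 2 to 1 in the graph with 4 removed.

Routes from 2 to 1 avoiding 4:
2 -> 0 -> 3 -> 1: 17 + 9 + 7 = 33
2 -> 3 -> 0 -> 1: 6 + 9 + 5 = 20
2 -> 1: 7
2 -> 3 -> 1: 6 + 7 = 13
2 -> 0 -> 1: 17 + 5 = 22
Shortest: 7.

7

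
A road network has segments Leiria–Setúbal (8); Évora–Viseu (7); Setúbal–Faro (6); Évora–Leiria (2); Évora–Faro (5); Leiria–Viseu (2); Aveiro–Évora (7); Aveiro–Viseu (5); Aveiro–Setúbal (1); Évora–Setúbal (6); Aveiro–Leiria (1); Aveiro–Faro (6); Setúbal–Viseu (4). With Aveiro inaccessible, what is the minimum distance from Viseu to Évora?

A few of the Viseu→Évora routes:
Viseu - Évora: 7
Viseu - Setúbal - Évora: 4 + 6 = 10
Viseu - Setúbal - Leiria - Évora: 4 + 8 + 2 = 14
Viseu - Leiria - Évora: 2 + 2 = 4
Best route has total 4.

4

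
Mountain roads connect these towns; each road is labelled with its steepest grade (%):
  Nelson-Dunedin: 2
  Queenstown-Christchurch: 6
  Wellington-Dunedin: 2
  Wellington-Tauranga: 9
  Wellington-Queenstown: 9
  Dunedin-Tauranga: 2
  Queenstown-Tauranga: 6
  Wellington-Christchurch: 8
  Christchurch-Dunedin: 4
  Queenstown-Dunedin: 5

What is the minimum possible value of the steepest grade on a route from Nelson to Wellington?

2

Checking several routes:
Nelson-Dunedin-Queenstown-Christchurch-Wellington: max(2, 5, 6, 8) = 8
Nelson-Dunedin-Tauranga-Queenstown-Christchurch-Wellington: max(2, 2, 6, 6, 8) = 8
Nelson-Dunedin-Wellington: max(2, 2) = 2
Nelson-Dunedin-Christchurch-Wellington: max(2, 4, 8) = 8
Nelson-Dunedin-Queenstown-Tauranga-Wellington: max(2, 5, 6, 9) = 9
Nelson-Dunedin-Queenstown-Wellington: max(2, 5, 9) = 9
Best route has worst link 2%.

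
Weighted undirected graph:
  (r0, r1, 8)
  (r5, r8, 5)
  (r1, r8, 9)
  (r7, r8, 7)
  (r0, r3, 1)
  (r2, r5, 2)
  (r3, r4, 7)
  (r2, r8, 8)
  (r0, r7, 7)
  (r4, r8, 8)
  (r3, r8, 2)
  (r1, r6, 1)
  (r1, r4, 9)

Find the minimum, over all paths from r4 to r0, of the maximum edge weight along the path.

Some routes from r4 to r0:
r4→r3→r8→r7→r0: max(7, 2, 7, 7) = 7
r4→r3→r0: max(7, 1) = 7
r4→r1→r0: max(9, 8) = 9
r4→r8→r7→r0: max(8, 7, 7) = 8
r4→r8→r3→r0: max(8, 2, 1) = 8
Best route has worst link 7.

7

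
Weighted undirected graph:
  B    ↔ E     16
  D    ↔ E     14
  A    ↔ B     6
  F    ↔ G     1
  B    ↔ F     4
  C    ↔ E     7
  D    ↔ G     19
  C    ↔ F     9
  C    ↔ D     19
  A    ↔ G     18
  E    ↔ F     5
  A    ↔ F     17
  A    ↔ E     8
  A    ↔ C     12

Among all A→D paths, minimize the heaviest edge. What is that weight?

Comparing a few candidate routes:
A→B→F→C→E→D: max(6, 4, 9, 7, 14) = 14
A→C→F→E→D: max(12, 9, 5, 14) = 14
A→C→E→D: max(12, 7, 14) = 14
A→E→D: max(8, 14) = 14
A→B→F→E→D: max(6, 4, 5, 14) = 14
The minimum achievable maximum is 14.

14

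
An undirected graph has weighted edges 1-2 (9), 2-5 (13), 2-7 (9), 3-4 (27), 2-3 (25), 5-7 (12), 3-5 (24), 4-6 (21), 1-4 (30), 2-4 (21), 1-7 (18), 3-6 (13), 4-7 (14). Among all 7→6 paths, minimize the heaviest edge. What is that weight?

Comparing a few candidate routes:
7 - 1 - 2 - 4 - 6: max(18, 9, 21, 21) = 21
7 - 2 - 4 - 6: max(9, 21, 21) = 21
7 - 4 - 6: max(14, 21) = 21
7 - 5 - 3 - 6: max(12, 24, 13) = 24
7 - 5 - 2 - 4 - 6: max(12, 13, 21, 21) = 21
7 - 1 - 2 - 5 - 3 - 6: max(18, 9, 13, 24, 13) = 24
Best route has worst link 21.

21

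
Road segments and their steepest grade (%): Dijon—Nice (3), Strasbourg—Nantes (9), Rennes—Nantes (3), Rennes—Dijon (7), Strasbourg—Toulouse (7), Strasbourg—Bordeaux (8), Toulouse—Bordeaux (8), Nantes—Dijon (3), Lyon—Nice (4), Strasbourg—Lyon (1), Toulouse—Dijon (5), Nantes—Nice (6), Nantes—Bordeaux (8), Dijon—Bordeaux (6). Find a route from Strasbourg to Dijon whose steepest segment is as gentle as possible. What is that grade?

A few of the Strasbourg→Dijon routes:
Strasbourg -> Lyon -> Nice -> Dijon: max(1, 4, 3) = 4
Strasbourg -> Bordeaux -> Toulouse -> Dijon: max(8, 8, 5) = 8
Strasbourg -> Lyon -> Nice -> Nantes -> Dijon: max(1, 4, 6, 3) = 6
Strasbourg -> Lyon -> Nice -> Nantes -> Rennes -> Dijon: max(1, 4, 6, 3, 7) = 7
Strasbourg -> Toulouse -> Dijon: max(7, 5) = 7
Smallest bottleneck: 4%.

4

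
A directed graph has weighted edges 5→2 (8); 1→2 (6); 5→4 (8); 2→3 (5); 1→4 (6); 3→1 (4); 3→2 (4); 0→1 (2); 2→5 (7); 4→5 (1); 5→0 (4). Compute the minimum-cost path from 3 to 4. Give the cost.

10

Routes from 3 to 4:
3 -> 1 -> 4: 4 + 6 = 10
3 -> 1 -> 2 -> 5 -> 4: 4 + 6 + 7 + 8 = 25
3 -> 2 -> 5 -> 0 -> 1 -> 4: 4 + 7 + 4 + 2 + 6 = 23
3 -> 2 -> 5 -> 4: 4 + 7 + 8 = 19
Shortest: 10.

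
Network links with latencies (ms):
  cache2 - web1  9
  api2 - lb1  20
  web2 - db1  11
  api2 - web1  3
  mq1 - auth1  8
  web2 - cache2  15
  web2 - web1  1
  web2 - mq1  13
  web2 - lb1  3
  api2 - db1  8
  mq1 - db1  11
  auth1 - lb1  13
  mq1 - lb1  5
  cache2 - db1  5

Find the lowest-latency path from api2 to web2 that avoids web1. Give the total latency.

19

A few of the api2→web2 routes:
api2 -> db1 -> cache2 -> web2: 8 + 5 + 15 = 28
api2 -> db1 -> web2: 8 + 11 = 19
api2 -> db1 -> mq1 -> lb1 -> web2: 8 + 11 + 5 + 3 = 27
api2 -> lb1 -> web2: 20 + 3 = 23
Best route has total 19 ms.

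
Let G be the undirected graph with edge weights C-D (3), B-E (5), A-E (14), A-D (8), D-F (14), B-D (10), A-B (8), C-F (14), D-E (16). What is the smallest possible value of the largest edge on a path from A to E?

8

Candidate routes:
A-E: max(14) = 14
A-B-D-E: max(8, 10, 16) = 16
A-D-B-E: max(8, 10, 5) = 10
A-B-E: max(8, 5) = 8
A-D-E: max(8, 16) = 16
The minimum achievable maximum is 8.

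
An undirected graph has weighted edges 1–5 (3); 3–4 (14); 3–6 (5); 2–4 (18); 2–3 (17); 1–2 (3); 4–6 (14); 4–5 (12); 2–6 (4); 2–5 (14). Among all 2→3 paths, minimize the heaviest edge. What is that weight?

5

A few of the 2→3 routes:
2 -> 5 -> 4 -> 3: max(14, 12, 14) = 14
2 -> 6 -> 3: max(4, 5) = 5
2 -> 5 -> 4 -> 6 -> 3: max(14, 12, 14, 5) = 14
Best route has worst link 5.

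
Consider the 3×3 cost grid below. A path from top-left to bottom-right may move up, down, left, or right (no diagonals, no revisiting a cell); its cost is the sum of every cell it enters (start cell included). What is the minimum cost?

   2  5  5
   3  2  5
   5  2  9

18

Take [0,0] [1,0] [1,1] [2,1] [2,2] for a total of 2 + 3 + 2 + 2 + 9 = 18.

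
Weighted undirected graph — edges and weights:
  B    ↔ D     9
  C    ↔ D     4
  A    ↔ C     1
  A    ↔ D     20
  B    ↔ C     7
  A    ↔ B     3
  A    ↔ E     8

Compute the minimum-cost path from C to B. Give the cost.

Checking several routes:
C -> D -> B: 4 + 9 = 13
C -> A -> B: 1 + 3 = 4
C -> B: 7
The minimum is 4.

4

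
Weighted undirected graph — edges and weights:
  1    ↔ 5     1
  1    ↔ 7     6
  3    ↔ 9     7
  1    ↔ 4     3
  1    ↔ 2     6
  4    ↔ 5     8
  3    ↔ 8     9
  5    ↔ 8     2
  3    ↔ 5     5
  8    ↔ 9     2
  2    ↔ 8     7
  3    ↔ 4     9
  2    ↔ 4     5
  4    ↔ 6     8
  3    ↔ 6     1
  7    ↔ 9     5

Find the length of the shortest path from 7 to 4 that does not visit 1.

Checking several routes:
7 - 9 - 8 - 5 - 4: 5 + 2 + 2 + 8 = 17
7 - 9 - 8 - 5 - 3 - 6 - 4: 5 + 2 + 2 + 5 + 1 + 8 = 23
7 - 9 - 8 - 2 - 4: 5 + 2 + 7 + 5 = 19
7 - 9 - 8 - 5 - 3 - 4: 5 + 2 + 2 + 5 + 9 = 23
7 - 9 - 3 - 4: 5 + 7 + 9 = 21
7 - 9 - 3 - 6 - 4: 5 + 7 + 1 + 8 = 21
The minimum is 17.

17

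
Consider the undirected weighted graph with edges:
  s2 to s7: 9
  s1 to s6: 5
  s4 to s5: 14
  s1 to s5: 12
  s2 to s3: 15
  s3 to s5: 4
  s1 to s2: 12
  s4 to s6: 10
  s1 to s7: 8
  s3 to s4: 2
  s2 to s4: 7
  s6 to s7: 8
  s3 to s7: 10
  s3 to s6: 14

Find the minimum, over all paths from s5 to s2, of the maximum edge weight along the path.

A few of the s5→s2 routes:
s5 → s3 → s4 → s2: max(4, 2, 7) = 7
s5 → s3 → s4 → s6 → s7 → s2: max(4, 2, 10, 8, 9) = 10
s5 → s3 → s7 → s6 → s4 → s2: max(4, 10, 8, 10, 7) = 10
s5 → s3 → s4 → s6 → s1 → s7 → s2: max(4, 2, 10, 5, 8, 9) = 10
Best route has worst link 7.

7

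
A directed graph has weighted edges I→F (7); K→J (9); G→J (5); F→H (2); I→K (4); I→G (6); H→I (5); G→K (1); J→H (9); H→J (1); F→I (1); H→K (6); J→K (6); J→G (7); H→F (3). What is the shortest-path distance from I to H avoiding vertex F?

20

Paths from I to H avoiding F:
I -> G -> K -> J -> H: 6 + 1 + 9 + 9 = 25
I -> G -> J -> H: 6 + 5 + 9 = 20
I -> K -> J -> H: 4 + 9 + 9 = 22
The minimum is 20.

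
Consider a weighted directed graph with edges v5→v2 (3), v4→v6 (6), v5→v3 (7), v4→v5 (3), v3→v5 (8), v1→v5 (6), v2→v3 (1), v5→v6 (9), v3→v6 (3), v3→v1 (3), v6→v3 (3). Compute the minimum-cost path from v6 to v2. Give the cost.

14

Routes from v6 to v2:
v6 -> v3 -> v5 -> v2: 3 + 8 + 3 = 14
v6 -> v3 -> v1 -> v5 -> v2: 3 + 3 + 6 + 3 = 15
The minimum is 14.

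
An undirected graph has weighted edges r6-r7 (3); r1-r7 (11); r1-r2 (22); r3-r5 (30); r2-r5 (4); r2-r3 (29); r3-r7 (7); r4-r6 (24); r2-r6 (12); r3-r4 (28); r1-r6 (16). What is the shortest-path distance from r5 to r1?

Checking several routes:
r5→r2→r1: 4 + 22 = 26
r5→r2→r6→r1: 4 + 12 + 16 = 32
r5→r2→r6→r7→r1: 4 + 12 + 3 + 11 = 30
r5→r3→r7→r1: 30 + 7 + 11 = 48
Best route has total 26.

26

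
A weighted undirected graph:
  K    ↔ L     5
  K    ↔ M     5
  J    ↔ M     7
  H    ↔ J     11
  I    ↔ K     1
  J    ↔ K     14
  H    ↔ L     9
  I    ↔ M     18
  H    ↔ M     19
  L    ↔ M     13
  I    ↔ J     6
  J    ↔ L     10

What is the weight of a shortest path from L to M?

10

Comparing a few candidate routes:
L → K → M: 5 + 5 = 10
L → J → I → K → M: 10 + 6 + 1 + 5 = 22
L → M: 13
L → K → I → J → M: 5 + 1 + 6 + 7 = 19
L → J → M: 10 + 7 = 17
Best route has total 10.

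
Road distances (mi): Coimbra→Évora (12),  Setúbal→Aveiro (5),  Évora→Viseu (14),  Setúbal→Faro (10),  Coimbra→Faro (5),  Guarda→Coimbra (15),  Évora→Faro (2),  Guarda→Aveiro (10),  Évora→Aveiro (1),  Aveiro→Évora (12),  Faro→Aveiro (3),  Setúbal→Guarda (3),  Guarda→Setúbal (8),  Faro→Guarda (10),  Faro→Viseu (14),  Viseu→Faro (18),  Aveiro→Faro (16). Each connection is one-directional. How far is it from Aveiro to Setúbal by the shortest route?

Routes from Aveiro to Setúbal:
Aveiro → Évora → Faro → Guarda → Setúbal: 12 + 2 + 10 + 8 = 32
Aveiro → Faro → Guarda → Setúbal: 16 + 10 + 8 = 34
Aveiro → Évora → Viseu → Faro → Guarda → Setúbal: 12 + 14 + 18 + 10 + 8 = 62
Shortest: 32 mi.

32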